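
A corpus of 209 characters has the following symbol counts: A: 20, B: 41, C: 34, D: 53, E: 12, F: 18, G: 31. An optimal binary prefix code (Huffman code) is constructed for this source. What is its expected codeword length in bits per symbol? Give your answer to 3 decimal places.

Probabilities are the counts divided by 209.
Repeatedly combine the two least-probable nodes; the expected code length is the sum of the merged weights.
merge 12/209 + 18/209 → 30/209
merge 20/209 + 30/209 → 50/209
merge 31/209 + 34/209 → 65/209
merge 41/209 + 50/209 → 91/209
merge 53/209 + 65/209 → 118/209
merge 91/209 + 118/209 → 1
L = 30/209 + 50/209 + 65/209 + 91/209 + 118/209 + 1 = 563/209 ≈ 2.694 bits/symbol.

2.694 bits/symbol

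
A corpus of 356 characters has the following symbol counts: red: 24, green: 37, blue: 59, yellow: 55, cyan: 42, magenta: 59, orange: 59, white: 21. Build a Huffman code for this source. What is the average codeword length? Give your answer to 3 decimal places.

Probabilities are the counts divided by 356.
Repeatedly combine the two least-probable nodes; the expected code length is the sum of the merged weights.
merge 21/356 + 6/89 → 45/356
merge 37/356 + 21/178 → 79/356
merge 45/356 + 55/356 → 25/89
merge 59/356 + 59/356 → 59/178
merge 59/356 + 79/356 → 69/178
merge 25/89 + 59/178 → 109/178
merge 69/178 + 109/178 → 1
L = 45/356 + 79/356 + 25/89 + 59/178 + 69/178 + 109/178 + 1 = 527/178 ≈ 2.961 bits/symbol.

2.961 bits/symbol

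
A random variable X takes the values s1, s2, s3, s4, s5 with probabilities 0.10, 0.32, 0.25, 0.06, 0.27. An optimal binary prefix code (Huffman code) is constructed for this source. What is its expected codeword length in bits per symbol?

Repeatedly combine the two least-probable nodes; the expected code length is the sum of the merged weights.
merge 3/50 + 1/10 → 4/25
merge 4/25 + 1/4 → 41/100
merge 27/100 + 8/25 → 59/100
merge 41/100 + 59/100 → 1
L = 4/25 + 41/100 + 59/100 + 1 = 54/25 = 2.16 bits/symbol.

2.16 bits/symbol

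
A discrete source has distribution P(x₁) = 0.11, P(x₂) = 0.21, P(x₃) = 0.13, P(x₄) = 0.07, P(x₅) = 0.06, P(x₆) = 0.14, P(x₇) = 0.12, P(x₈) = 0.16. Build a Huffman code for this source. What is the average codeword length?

2.92 bits/symbol

Repeatedly combine the two least-probable nodes; the expected code length is the sum of the merged weights.
merge 3/50 + 7/100 → 13/100
merge 11/100 + 3/25 → 23/100
merge 13/100 + 13/100 → 13/50
merge 7/50 + 4/25 → 3/10
merge 21/100 + 23/100 → 11/25
merge 13/50 + 3/10 → 14/25
merge 11/25 + 14/25 → 1
L = 13/100 + 23/100 + 13/50 + 3/10 + 11/25 + 14/25 + 1 = 73/25 = 2.92 bits/symbol.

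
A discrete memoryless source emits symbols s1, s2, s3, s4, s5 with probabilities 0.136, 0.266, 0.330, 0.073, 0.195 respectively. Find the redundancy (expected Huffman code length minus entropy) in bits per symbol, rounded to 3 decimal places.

0.046 bits

Entropy H = −Σ p log₂ p ≈ 2.1630 bits.
Huffman merges: 73/1000+17/125→209/1000; 39/200+209/1000→101/250; 133/500+33/100→149/250; 101/250+149/250→1. L = 2209/1000 ≈ 2.2090.
L − H = 2.2090 − 2.1630 = 0.046 bits.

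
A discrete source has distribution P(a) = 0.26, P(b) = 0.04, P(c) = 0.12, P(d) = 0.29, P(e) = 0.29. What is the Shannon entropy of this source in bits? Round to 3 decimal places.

H = −Σ pᵢ log₂ pᵢ.
−0.26·log₂(0.26) = 0.5053
−0.04·log₂(0.04) = 0.1858
−0.12·log₂(0.12) = 0.3671
−0.29·log₂(0.29) = 0.5179
−0.29·log₂(0.29) = 0.5179
Sum ≈ 2.0939 → 2.094 bits.

2.094 bits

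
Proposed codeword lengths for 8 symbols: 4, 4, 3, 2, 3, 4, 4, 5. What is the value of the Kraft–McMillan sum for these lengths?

0.78125

With common denominator 2^5 = 32: Σ 2^(−ℓᵢ) = 2/32 + 2/32 + 4/32 + 8/32 + 4/32 + 2/32 + 2/32 + 1/32 = 25/32 = 0.78125.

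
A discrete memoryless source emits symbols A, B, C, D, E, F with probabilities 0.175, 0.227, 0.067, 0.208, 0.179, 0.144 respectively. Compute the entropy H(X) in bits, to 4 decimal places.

2.5050 bits

H = −Σ pᵢ log₂ pᵢ.
−0.175·log₂(0.175) = 0.4401
−0.227·log₂(0.227) = 0.4856
−0.067·log₂(0.067) = 0.2613
−0.208·log₂(0.208) = 0.4712
−0.179·log₂(0.179) = 0.4443
−0.144·log₂(0.144) = 0.4026
Sum ≈ 2.5050 → 2.5050 bits.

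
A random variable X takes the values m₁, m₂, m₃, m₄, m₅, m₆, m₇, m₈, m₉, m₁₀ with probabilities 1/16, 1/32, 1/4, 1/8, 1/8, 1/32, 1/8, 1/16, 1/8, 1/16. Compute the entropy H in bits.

3.0625 bits

Each probability is a power of 1/2, so log₂(1/p) is an integer.
H = Σ p·log₂(1/p) = 1/16·4 + 1/32·5 + 1/4·2 + 1/8·3 + 1/8·3 + 1/32·5 + 1/8·3 + 1/16·4 + 1/8·3 + 1/16·4 = 3.0625 bits.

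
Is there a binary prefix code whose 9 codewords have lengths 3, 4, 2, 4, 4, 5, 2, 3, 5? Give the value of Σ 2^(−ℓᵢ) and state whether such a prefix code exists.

With common denominator 2^5 = 32: Σ 2^(−ℓᵢ) = 4/32 + 2/32 + 8/32 + 2/32 + 2/32 + 1/32 + 8/32 + 4/32 + 1/32 = 32/32 = 1.
Kraft's inequality requires Σ ≤ 1; here Σ = 1 ≤ 1, so such a prefix code exists.

1; yes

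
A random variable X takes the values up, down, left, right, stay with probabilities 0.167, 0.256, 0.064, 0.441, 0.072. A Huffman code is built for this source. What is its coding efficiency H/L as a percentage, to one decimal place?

Entropy H = −Σ p log₂ p ≈ 1.9824 bits.
Huffman merges: 8/125+9/125→17/125; 17/125+167/1000→303/1000; 32/125+303/1000→559/1000; 441/1000+559/1000→1. L = 999/500 ≈ 1.9980.
Efficiency = H/L = 1.9824/1.9980 = 99.2%.

99.2%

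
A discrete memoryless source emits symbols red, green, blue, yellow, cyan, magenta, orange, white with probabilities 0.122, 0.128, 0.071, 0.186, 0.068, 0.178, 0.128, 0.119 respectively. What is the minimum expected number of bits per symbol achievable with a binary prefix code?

Repeatedly combine the two least-probable nodes; the expected code length is the sum of the merged weights.
merge 17/250 + 71/1000 → 139/1000
merge 119/1000 + 61/500 → 241/1000
merge 16/125 + 16/125 → 32/125
merge 139/1000 + 89/500 → 317/1000
merge 93/500 + 241/1000 → 427/1000
merge 32/125 + 317/1000 → 573/1000
merge 427/1000 + 573/1000 → 1
L = 139/1000 + 241/1000 + 32/125 + 317/1000 + 427/1000 + 573/1000 + 1 = 2953/1000 = 2.953 bits/symbol.

2.953 bits/symbol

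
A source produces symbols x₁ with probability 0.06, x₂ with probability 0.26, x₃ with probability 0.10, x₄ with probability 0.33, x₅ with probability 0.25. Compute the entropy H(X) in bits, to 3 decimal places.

H = −Σ pᵢ log₂ pᵢ.
−0.06·log₂(0.06) = 0.2435
−0.26·log₂(0.26) = 0.5053
−0.10·log₂(0.10) = 0.3322
−0.33·log₂(0.33) = 0.5278
−0.25·log₂(0.25) = 0.5000
Sum ≈ 2.1088 → 2.109 bits.

2.109 bits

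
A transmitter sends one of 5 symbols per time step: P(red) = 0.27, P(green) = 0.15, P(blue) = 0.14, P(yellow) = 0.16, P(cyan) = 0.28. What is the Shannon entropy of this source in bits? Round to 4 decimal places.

H = −Σ pᵢ log₂ pᵢ.
−0.27·log₂(0.27) = 0.5100
−0.15·log₂(0.15) = 0.4105
−0.14·log₂(0.14) = 0.3971
−0.16·log₂(0.16) = 0.4230
−0.28·log₂(0.28) = 0.5142
Sum ≈ 2.2549 → 2.2549 bits.

2.2549 bits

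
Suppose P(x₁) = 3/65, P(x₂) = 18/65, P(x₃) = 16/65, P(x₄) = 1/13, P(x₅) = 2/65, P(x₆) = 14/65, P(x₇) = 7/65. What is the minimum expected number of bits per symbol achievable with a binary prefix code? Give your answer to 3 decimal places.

Repeatedly combine the two least-probable nodes; the expected code length is the sum of the merged weights.
merge 2/65 + 3/65 → 1/13
merge 1/13 + 1/13 → 2/13
merge 7/65 + 2/13 → 17/65
merge 14/65 + 16/65 → 6/13
merge 17/65 + 18/65 → 7/13
merge 6/13 + 7/13 → 1
L = 1/13 + 2/13 + 17/65 + 6/13 + 7/13 + 1 = 162/65 ≈ 2.492 bits/symbol.

2.492 bits/symbol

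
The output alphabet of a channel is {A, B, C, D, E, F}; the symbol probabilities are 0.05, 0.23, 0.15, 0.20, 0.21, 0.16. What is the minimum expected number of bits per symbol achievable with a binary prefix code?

Repeatedly combine the two least-probable nodes; the expected code length is the sum of the merged weights.
merge 1/20 + 3/20 → 1/5
merge 4/25 + 1/5 → 9/25
merge 1/5 + 21/100 → 41/100
merge 23/100 + 9/25 → 59/100
merge 41/100 + 59/100 → 1
L = 1/5 + 9/25 + 41/100 + 59/100 + 1 = 64/25 = 2.56 bits/symbol.

2.56 bits/symbol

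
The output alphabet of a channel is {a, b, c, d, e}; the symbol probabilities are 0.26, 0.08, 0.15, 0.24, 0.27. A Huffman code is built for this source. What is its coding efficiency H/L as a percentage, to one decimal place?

Entropy H = −Σ p log₂ p ≈ 2.2115 bits.
Huffman merges: 2/25+3/20→23/100; 23/100+6/25→47/100; 13/50+27/100→53/100; 47/100+53/100→1. L = 223/100 ≈ 2.2300.
Efficiency = H/L = 2.2115/2.2300 = 99.2%.

99.2%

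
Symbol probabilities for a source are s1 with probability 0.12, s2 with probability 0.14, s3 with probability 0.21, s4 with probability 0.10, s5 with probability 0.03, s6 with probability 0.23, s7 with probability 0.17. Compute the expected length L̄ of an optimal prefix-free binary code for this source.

Repeatedly combine the two least-probable nodes; the expected code length is the sum of the merged weights.
merge 3/100 + 1/10 → 13/100
merge 3/25 + 13/100 → 1/4
merge 7/50 + 17/100 → 31/100
merge 21/100 + 23/100 → 11/25
merge 1/4 + 31/100 → 14/25
merge 11/25 + 14/25 → 1
L = 13/100 + 1/4 + 31/100 + 11/25 + 14/25 + 1 = 269/100 = 2.69 bits/symbol.

2.69 bits/symbol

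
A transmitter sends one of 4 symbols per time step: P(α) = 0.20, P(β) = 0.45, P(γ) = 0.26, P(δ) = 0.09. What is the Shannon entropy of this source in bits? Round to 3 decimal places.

1.801 bits

H = −Σ pᵢ log₂ pᵢ.
−0.20·log₂(0.20) = 0.4644
−0.45·log₂(0.45) = 0.5184
−0.26·log₂(0.26) = 0.5053
−0.09·log₂(0.09) = 0.3127
Sum ≈ 1.8007 → 1.801 bits.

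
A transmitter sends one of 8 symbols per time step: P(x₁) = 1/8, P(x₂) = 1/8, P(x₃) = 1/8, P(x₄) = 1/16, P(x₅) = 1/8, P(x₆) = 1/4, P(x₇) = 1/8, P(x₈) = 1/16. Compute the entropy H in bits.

2.875 bits

Each probability is a power of 1/2, so log₂(1/p) is an integer.
H = Σ p·log₂(1/p) = 1/8·3 + 1/8·3 + 1/8·3 + 1/16·4 + 1/8·3 + 1/4·2 + 1/8·3 + 1/16·4 = 2.875 bits.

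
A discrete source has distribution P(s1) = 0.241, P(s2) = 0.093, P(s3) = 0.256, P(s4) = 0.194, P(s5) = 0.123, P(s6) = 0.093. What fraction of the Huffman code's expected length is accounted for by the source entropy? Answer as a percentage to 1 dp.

Entropy H = −Σ p log₂ p ≈ 2.4662 bits.
Huffman merges: 93/1000+93/1000→93/500; 123/1000+93/500→309/1000; 97/500+241/1000→87/200; 32/125+309/1000→113/200; 87/200+113/200→1. L = 499/200 ≈ 2.4950.
Efficiency = H/L = 2.4662/2.4950 = 98.8%.

98.8%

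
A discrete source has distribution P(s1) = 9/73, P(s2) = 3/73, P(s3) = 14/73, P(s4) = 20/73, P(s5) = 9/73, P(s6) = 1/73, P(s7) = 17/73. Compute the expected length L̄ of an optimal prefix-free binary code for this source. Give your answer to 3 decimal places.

Repeatedly combine the two least-probable nodes; the expected code length is the sum of the merged weights.
merge 1/73 + 3/73 → 4/73
merge 4/73 + 9/73 → 13/73
merge 9/73 + 13/73 → 22/73
merge 14/73 + 17/73 → 31/73
merge 20/73 + 22/73 → 42/73
merge 31/73 + 42/73 → 1
L = 4/73 + 13/73 + 22/73 + 31/73 + 42/73 + 1 = 185/73 ≈ 2.534 bits/symbol.

2.534 bits/symbol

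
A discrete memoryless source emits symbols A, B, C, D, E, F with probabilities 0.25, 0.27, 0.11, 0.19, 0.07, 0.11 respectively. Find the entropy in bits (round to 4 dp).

2.4344 bits

H = −Σ pᵢ log₂ pᵢ.
−0.25·log₂(0.25) = 0.5000
−0.27·log₂(0.27) = 0.5100
−0.11·log₂(0.11) = 0.3503
−0.19·log₂(0.19) = 0.4552
−0.07·log₂(0.07) = 0.2686
−0.11·log₂(0.11) = 0.3503
Sum ≈ 2.4344 → 2.4344 bits.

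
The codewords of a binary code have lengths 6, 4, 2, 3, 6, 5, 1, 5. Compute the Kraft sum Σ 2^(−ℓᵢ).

With common denominator 2^6 = 64: Σ 2^(−ℓᵢ) = 1/64 + 4/64 + 16/64 + 8/64 + 1/64 + 2/64 + 32/64 + 2/64 = 66/64 = 1.03125.

1.03125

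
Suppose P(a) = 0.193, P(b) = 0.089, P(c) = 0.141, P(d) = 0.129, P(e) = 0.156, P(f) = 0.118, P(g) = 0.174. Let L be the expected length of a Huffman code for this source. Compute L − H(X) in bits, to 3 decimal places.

Entropy H = −Σ p log₂ p ≈ 2.7692 bits.
Huffman merges: 89/1000+59/500→207/1000; 129/1000+141/1000→27/100; 39/250+87/500→33/100; 193/1000+207/1000→2/5; 27/100+33/100→3/5; 2/5+3/5→1. L = 2807/1000 ≈ 2.8070.
L − H = 2.8070 − 2.7692 = 0.038 bits.

0.038 bits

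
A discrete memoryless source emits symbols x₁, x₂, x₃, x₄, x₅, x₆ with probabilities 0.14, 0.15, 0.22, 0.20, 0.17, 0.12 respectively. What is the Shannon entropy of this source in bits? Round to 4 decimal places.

H = −Σ pᵢ log₂ pᵢ.
−0.14·log₂(0.14) = 0.3971
−0.15·log₂(0.15) = 0.4105
−0.22·log₂(0.22) = 0.4806
−0.20·log₂(0.20) = 0.4644
−0.17·log₂(0.17) = 0.4346
−0.12·log₂(0.12) = 0.3671
Sum ≈ 2.5543 → 2.5543 bits.

2.5543 bits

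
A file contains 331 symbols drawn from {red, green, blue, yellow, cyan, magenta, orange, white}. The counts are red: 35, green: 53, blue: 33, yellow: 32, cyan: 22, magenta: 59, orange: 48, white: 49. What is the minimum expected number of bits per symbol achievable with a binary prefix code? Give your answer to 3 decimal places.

2.985 bits/symbol

Probabilities are the counts divided by 331.
Repeatedly combine the two least-probable nodes; the expected code length is the sum of the merged weights.
merge 22/331 + 32/331 → 54/331
merge 33/331 + 35/331 → 68/331
merge 48/331 + 49/331 → 97/331
merge 53/331 + 54/331 → 107/331
merge 59/331 + 68/331 → 127/331
merge 97/331 + 107/331 → 204/331
merge 127/331 + 204/331 → 1
L = 54/331 + 68/331 + 97/331 + 107/331 + 127/331 + 204/331 + 1 = 988/331 ≈ 2.985 bits/symbol.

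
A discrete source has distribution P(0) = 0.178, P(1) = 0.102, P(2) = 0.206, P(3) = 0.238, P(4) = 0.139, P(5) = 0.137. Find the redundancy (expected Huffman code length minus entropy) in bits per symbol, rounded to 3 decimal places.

0.026 bits

Entropy H = −Σ p log₂ p ≈ 2.5302 bits.
Huffman merges: 51/500+137/1000→239/1000; 139/1000+89/500→317/1000; 103/500+119/500→111/250; 239/1000+317/1000→139/250; 111/250+139/250→1. L = 639/250 ≈ 2.5560.
L − H = 2.5560 − 2.5302 = 0.026 bits.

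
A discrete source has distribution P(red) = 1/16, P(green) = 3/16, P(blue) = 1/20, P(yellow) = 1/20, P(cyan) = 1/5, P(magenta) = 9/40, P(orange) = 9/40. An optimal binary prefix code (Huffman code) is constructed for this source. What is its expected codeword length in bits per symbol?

2.6125 bits/symbol

Repeatedly combine the two least-probable nodes; the expected code length is the sum of the merged weights.
merge 1/20 + 1/20 → 1/10
merge 1/16 + 1/10 → 13/80
merge 13/80 + 3/16 → 7/20
merge 1/5 + 9/40 → 17/40
merge 9/40 + 7/20 → 23/40
merge 17/40 + 23/40 → 1
L = 1/10 + 13/80 + 7/20 + 17/40 + 23/40 + 1 = 209/80 = 2.6125 bits/symbol.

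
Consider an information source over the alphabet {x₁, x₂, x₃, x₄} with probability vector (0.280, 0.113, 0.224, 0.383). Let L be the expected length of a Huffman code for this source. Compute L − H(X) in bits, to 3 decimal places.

Entropy H = −Σ p log₂ p ≈ 1.8835 bits.
Huffman merges: 113/1000+28/125→337/1000; 7/25+337/1000→617/1000; 383/1000+617/1000→1. L = 977/500 ≈ 1.9540.
L − H = 1.9540 − 1.8835 = 0.071 bits.

0.071 bits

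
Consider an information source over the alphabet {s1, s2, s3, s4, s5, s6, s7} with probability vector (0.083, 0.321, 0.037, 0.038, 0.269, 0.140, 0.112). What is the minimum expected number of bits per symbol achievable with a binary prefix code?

Repeatedly combine the two least-probable nodes; the expected code length is the sum of the merged weights.
merge 37/1000 + 19/500 → 3/40
merge 3/40 + 83/1000 → 79/500
merge 14/125 + 7/50 → 63/250
merge 79/500 + 63/250 → 41/100
merge 269/1000 + 321/1000 → 59/100
merge 41/100 + 59/100 → 1
L = 3/40 + 79/500 + 63/250 + 41/100 + 59/100 + 1 = 497/200 = 2.485 bits/symbol.

2.485 bits/symbol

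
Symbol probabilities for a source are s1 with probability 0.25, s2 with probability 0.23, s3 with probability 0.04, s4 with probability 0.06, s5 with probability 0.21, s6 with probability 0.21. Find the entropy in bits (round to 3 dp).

2.363 bits

H = −Σ pᵢ log₂ pᵢ.
−0.25·log₂(0.25) = 0.5000
−0.23·log₂(0.23) = 0.4877
−0.04·log₂(0.04) = 0.1858
−0.06·log₂(0.06) = 0.2435
−0.21·log₂(0.21) = 0.4728
−0.21·log₂(0.21) = 0.4728
Sum ≈ 2.3626 → 2.363 bits.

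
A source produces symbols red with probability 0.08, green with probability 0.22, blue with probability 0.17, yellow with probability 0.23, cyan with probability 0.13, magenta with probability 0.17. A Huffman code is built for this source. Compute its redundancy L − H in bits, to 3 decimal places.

Entropy H = −Σ p log₂ p ≈ 2.5116 bits.
Huffman merges: 2/25+13/100→21/100; 17/100+17/100→17/50; 21/100+11/50→43/100; 23/100+17/50→57/100; 43/100+57/100→1. L = 51/20 ≈ 2.5500.
L − H = 2.5500 − 2.5116 = 0.038 bits.

0.038 bits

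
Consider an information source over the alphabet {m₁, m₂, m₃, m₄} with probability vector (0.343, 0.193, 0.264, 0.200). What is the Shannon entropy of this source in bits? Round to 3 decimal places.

1.959 bits

H = −Σ pᵢ log₂ pᵢ.
−0.343·log₂(0.343) = 0.5295
−0.193·log₂(0.193) = 0.4581
−0.264·log₂(0.264) = 0.5072
−0.200·log₂(0.200) = 0.4644
Sum ≈ 1.9592 → 1.959 bits.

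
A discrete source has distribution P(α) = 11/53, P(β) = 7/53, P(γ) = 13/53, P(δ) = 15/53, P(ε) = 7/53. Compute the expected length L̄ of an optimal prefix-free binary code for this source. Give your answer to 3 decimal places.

2.264 bits/symbol

Repeatedly combine the two least-probable nodes; the expected code length is the sum of the merged weights.
merge 7/53 + 7/53 → 14/53
merge 11/53 + 13/53 → 24/53
merge 14/53 + 15/53 → 29/53
merge 24/53 + 29/53 → 1
L = 14/53 + 24/53 + 29/53 + 1 = 120/53 ≈ 2.264 bits/symbol.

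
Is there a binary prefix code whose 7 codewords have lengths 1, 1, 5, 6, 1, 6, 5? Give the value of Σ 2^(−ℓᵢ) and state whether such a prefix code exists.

1.59375; no

With common denominator 2^6 = 64: Σ 2^(−ℓᵢ) = 32/64 + 32/64 + 2/64 + 1/64 + 32/64 + 1/64 + 2/64 = 102/64 = 1.59375.
Kraft's inequality requires Σ ≤ 1; here Σ = 1.59375 > 1, so no such prefix code exists.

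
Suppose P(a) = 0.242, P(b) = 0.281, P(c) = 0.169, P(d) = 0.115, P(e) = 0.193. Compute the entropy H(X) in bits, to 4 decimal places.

H = −Σ pᵢ log₂ pᵢ.
−0.242·log₂(0.242) = 0.4954
−0.281·log₂(0.281) = 0.5146
−0.169·log₂(0.169) = 0.4335
−0.115·log₂(0.115) = 0.3588
−0.193·log₂(0.193) = 0.4581
Sum ≈ 2.2603 → 2.2603 bits.

2.2603 bits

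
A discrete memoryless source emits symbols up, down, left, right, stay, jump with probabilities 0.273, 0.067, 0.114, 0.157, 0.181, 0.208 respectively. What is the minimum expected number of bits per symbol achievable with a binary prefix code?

2.519 bits/symbol

Repeatedly combine the two least-probable nodes; the expected code length is the sum of the merged weights.
merge 67/1000 + 57/500 → 181/1000
merge 157/1000 + 181/1000 → 169/500
merge 181/1000 + 26/125 → 389/1000
merge 273/1000 + 169/500 → 611/1000
merge 389/1000 + 611/1000 → 1
L = 181/1000 + 169/500 + 389/1000 + 611/1000 + 1 = 2519/1000 = 2.519 bits/symbol.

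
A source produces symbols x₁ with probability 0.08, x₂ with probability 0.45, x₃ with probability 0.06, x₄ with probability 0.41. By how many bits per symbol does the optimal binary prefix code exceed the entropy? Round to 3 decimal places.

0.109 bits

Entropy H = −Σ p log₂ p ≈ 1.5808 bits.
Huffman merges: 3/50+2/25→7/50; 7/50+41/100→11/20; 9/20+11/20→1. L = 169/100 ≈ 1.6900.
L − H = 1.6900 − 1.5808 = 0.109 bits.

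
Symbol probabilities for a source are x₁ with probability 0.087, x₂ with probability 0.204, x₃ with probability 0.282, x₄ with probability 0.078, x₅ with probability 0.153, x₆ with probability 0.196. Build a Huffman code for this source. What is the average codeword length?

Repeatedly combine the two least-probable nodes; the expected code length is the sum of the merged weights.
merge 39/500 + 87/1000 → 33/200
merge 153/1000 + 33/200 → 159/500
merge 49/250 + 51/250 → 2/5
merge 141/500 + 159/500 → 3/5
merge 2/5 + 3/5 → 1
L = 33/200 + 159/500 + 2/5 + 3/5 + 1 = 2483/1000 = 2.483 bits/symbol.

2.483 bits/symbol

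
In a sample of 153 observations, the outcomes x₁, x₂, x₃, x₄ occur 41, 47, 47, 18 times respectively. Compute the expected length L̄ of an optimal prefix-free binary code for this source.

Probabilities are the counts divided by 153.
Repeatedly combine the two least-probable nodes; the expected code length is the sum of the merged weights.
merge 2/17 + 41/153 → 59/153
merge 47/153 + 47/153 → 94/153
merge 59/153 + 94/153 → 1
L = 59/153 + 94/153 + 1 = 2 bits/symbol.

2 bits/symbol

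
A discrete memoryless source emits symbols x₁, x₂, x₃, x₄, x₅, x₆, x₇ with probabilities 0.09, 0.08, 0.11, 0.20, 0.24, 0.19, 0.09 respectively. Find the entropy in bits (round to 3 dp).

H = −Σ pᵢ log₂ pᵢ.
−0.09·log₂(0.09) = 0.3127
−0.08·log₂(0.08) = 0.2915
−0.11·log₂(0.11) = 0.3503
−0.20·log₂(0.20) = 0.4644
−0.24·log₂(0.24) = 0.4941
−0.19·log₂(0.19) = 0.4552
−0.09·log₂(0.09) = 0.3127
Sum ≈ 2.6808 → 2.681 bits.

2.681 bits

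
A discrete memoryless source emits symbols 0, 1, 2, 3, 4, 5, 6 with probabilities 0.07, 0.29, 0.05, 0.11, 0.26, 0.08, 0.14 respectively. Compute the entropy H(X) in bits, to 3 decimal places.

2.547 bits

H = −Σ pᵢ log₂ pᵢ.
−0.07·log₂(0.07) = 0.2686
−0.29·log₂(0.29) = 0.5179
−0.05·log₂(0.05) = 0.2161
−0.11·log₂(0.11) = 0.3503
−0.26·log₂(0.26) = 0.5053
−0.08·log₂(0.08) = 0.2915
−0.14·log₂(0.14) = 0.3971
Sum ≈ 2.5467 → 2.547 bits.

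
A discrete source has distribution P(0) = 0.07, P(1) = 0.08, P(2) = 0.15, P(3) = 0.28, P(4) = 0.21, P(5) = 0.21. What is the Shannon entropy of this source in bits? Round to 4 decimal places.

H = −Σ pᵢ log₂ pᵢ.
−0.07·log₂(0.07) = 0.2686
−0.08·log₂(0.08) = 0.2915
−0.15·log₂(0.15) = 0.4105
−0.28·log₂(0.28) = 0.5142
−0.21·log₂(0.21) = 0.4728
−0.21·log₂(0.21) = 0.4728
Sum ≈ 2.4305 → 2.4305 bits.

2.4305 bits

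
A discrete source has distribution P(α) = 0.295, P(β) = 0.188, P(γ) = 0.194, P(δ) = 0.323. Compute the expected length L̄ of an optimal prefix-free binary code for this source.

Repeatedly combine the two least-probable nodes; the expected code length is the sum of the merged weights.
merge 47/250 + 97/500 → 191/500
merge 59/200 + 323/1000 → 309/500
merge 191/500 + 309/500 → 1
L = 191/500 + 309/500 + 1 = 2 bits/symbol.

2 bits/symbol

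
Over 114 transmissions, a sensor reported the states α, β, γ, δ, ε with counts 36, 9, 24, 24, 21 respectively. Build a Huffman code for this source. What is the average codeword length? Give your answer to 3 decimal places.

Probabilities are the counts divided by 114.
Repeatedly combine the two least-probable nodes; the expected code length is the sum of the merged weights.
merge 3/38 + 7/38 → 5/19
merge 4/19 + 4/19 → 8/19
merge 5/19 + 6/19 → 11/19
merge 8/19 + 11/19 → 1
L = 5/19 + 8/19 + 11/19 + 1 = 43/19 ≈ 2.263 bits/symbol.

2.263 bits/symbol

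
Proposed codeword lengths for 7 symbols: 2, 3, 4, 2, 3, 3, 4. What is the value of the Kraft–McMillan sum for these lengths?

1

With common denominator 2^4 = 16: Σ 2^(−ℓᵢ) = 4/16 + 2/16 + 1/16 + 4/16 + 2/16 + 2/16 + 1/16 = 16/16 = 1.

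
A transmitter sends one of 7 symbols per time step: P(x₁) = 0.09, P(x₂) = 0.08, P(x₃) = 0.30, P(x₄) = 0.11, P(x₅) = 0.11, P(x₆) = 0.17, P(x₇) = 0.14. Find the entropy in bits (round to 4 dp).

2.6575 bits

H = −Σ pᵢ log₂ pᵢ.
−0.09·log₂(0.09) = 0.3127
−0.08·log₂(0.08) = 0.2915
−0.30·log₂(0.30) = 0.5211
−0.11·log₂(0.11) = 0.3503
−0.11·log₂(0.11) = 0.3503
−0.17·log₂(0.17) = 0.4346
−0.14·log₂(0.14) = 0.3971
Sum ≈ 2.6575 → 2.6575 bits.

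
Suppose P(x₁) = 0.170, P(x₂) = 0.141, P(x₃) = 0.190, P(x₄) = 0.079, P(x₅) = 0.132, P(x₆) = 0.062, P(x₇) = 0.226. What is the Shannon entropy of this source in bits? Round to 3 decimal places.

2.697 bits

H = −Σ pᵢ log₂ pᵢ.
−0.170·log₂(0.170) = 0.4346
−0.141·log₂(0.141) = 0.3985
−0.190·log₂(0.190) = 0.4552
−0.079·log₂(0.079) = 0.2893
−0.132·log₂(0.132) = 0.3856
−0.062·log₂(0.062) = 0.2487
−0.226·log₂(0.226) = 0.4849
Sum ≈ 2.6969 → 2.697 bits.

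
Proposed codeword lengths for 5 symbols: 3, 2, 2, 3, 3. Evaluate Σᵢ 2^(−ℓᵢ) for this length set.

With common denominator 2^3 = 8: Σ 2^(−ℓᵢ) = 1/8 + 2/8 + 2/8 + 1/8 + 1/8 = 7/8 = 0.875.

0.875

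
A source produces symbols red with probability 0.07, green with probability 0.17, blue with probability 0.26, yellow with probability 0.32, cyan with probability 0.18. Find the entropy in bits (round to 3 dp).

H = −Σ pᵢ log₂ pᵢ.
−0.07·log₂(0.07) = 0.2686
−0.17·log₂(0.17) = 0.4346
−0.26·log₂(0.26) = 0.5053
−0.32·log₂(0.32) = 0.5260
−0.18·log₂(0.18) = 0.4453
Sum ≈ 2.1798 → 2.180 bits.

2.180 bits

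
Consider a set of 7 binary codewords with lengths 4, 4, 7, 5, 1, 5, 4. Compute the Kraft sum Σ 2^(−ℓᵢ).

With common denominator 2^7 = 128: Σ 2^(−ℓᵢ) = 8/128 + 8/128 + 1/128 + 4/128 + 64/128 + 4/128 + 8/128 = 97/128 = 0.7578125.

0.7578125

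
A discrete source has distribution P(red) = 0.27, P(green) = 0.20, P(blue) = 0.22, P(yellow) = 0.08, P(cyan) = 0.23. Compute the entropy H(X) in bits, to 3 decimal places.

2.234 bits

H = −Σ pᵢ log₂ pᵢ.
−0.27·log₂(0.27) = 0.5100
−0.20·log₂(0.20) = 0.4644
−0.22·log₂(0.22) = 0.4806
−0.08·log₂(0.08) = 0.2915
−0.23·log₂(0.23) = 0.4877
Sum ≈ 2.2342 → 2.234 bits.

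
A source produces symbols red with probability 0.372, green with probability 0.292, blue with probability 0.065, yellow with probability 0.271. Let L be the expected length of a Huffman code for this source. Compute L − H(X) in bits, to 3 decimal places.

0.148 bits

Entropy H = −Σ p log₂ p ≈ 1.8161 bits.
Huffman merges: 13/200+271/1000→42/125; 73/250+42/125→157/250; 93/250+157/250→1. L = 491/250 ≈ 1.9640.
L − H = 1.9640 − 1.8161 = 0.148 bits.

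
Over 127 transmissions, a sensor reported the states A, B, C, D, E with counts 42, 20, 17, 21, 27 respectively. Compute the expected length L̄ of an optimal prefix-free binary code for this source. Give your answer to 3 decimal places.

2.291 bits/symbol

Probabilities are the counts divided by 127.
Repeatedly combine the two least-probable nodes; the expected code length is the sum of the merged weights.
merge 17/127 + 20/127 → 37/127
merge 21/127 + 27/127 → 48/127
merge 37/127 + 42/127 → 79/127
merge 48/127 + 79/127 → 1
L = 37/127 + 48/127 + 79/127 + 1 = 291/127 ≈ 2.291 bits/symbol.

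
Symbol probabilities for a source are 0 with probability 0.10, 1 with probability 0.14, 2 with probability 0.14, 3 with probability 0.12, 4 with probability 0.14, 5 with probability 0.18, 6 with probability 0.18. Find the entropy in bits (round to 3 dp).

H = −Σ pᵢ log₂ pᵢ.
−0.10·log₂(0.10) = 0.3322
−0.14·log₂(0.14) = 0.3971
−0.14·log₂(0.14) = 0.3971
−0.12·log₂(0.12) = 0.3671
−0.14·log₂(0.14) = 0.3971
−0.18·log₂(0.18) = 0.4453
−0.18·log₂(0.18) = 0.4453
Sum ≈ 2.7812 → 2.781 bits.

2.781 bits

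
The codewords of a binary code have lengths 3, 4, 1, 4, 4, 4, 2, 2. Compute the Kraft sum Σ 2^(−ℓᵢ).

With common denominator 2^4 = 16: Σ 2^(−ℓᵢ) = 2/16 + 1/16 + 8/16 + 1/16 + 1/16 + 1/16 + 4/16 + 4/16 = 22/16 = 1.375.

1.375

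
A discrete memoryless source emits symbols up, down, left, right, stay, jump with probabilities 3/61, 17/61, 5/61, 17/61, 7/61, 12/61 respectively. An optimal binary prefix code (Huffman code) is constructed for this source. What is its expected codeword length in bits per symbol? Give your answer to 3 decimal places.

Repeatedly combine the two least-probable nodes; the expected code length is the sum of the merged weights.
merge 3/61 + 5/61 → 8/61
merge 7/61 + 8/61 → 15/61
merge 12/61 + 15/61 → 27/61
merge 17/61 + 17/61 → 34/61
merge 27/61 + 34/61 → 1
L = 8/61 + 15/61 + 27/61 + 34/61 + 1 = 145/61 ≈ 2.377 bits/symbol.

2.377 bits/symbol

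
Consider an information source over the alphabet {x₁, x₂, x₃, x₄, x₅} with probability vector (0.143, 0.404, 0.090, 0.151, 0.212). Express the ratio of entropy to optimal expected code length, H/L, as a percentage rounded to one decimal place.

Entropy H = −Σ p log₂ p ≈ 2.1284 bits.
Huffman merges: 9/100+143/1000→233/1000; 151/1000+53/250→363/1000; 233/1000+363/1000→149/250; 101/250+149/250→1. L = 274/125 ≈ 2.1920.
Efficiency = H/L = 2.1284/2.1920 = 97.1%.

97.1%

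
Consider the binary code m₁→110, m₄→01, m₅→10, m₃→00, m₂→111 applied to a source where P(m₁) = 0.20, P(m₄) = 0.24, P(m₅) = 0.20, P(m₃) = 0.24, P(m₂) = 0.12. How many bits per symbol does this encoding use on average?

L̄ = Σ pᵢ·ℓᵢ = 0.20·3 + 0.24·2 + 0.20·2 + 0.24·2 + 0.12·3 = 2.32 bits/symbol.

2.32 bits/symbol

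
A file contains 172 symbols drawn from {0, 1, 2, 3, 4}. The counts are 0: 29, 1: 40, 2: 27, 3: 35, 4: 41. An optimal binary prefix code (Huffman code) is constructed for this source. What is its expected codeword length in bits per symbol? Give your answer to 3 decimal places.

2.326 bits/symbol

Probabilities are the counts divided by 172.
Repeatedly combine the two least-probable nodes; the expected code length is the sum of the merged weights.
merge 27/172 + 29/172 → 14/43
merge 35/172 + 10/43 → 75/172
merge 41/172 + 14/43 → 97/172
merge 75/172 + 97/172 → 1
L = 14/43 + 75/172 + 97/172 + 1 = 100/43 ≈ 2.326 bits/symbol.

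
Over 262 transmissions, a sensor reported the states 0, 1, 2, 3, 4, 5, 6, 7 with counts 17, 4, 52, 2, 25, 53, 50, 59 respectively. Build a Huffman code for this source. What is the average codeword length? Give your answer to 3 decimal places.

2.668 bits/symbol

Probabilities are the counts divided by 262.
Repeatedly combine the two least-probable nodes; the expected code length is the sum of the merged weights.
merge 1/131 + 2/131 → 3/131
merge 3/131 + 17/262 → 23/262
merge 23/262 + 25/262 → 24/131
merge 24/131 + 25/131 → 49/131
merge 26/131 + 53/262 → 105/262
merge 59/262 + 49/131 → 157/262
merge 105/262 + 157/262 → 1
L = 3/131 + 23/262 + 24/131 + 49/131 + 105/262 + 157/262 + 1 = 699/262 ≈ 2.668 bits/symbol.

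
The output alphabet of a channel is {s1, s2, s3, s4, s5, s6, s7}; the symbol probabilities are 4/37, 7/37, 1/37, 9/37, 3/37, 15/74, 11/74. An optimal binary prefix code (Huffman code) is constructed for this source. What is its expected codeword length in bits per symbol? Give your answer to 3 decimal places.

Repeatedly combine the two least-probable nodes; the expected code length is the sum of the merged weights.
merge 1/37 + 3/37 → 4/37
merge 4/37 + 4/37 → 8/37
merge 11/74 + 7/37 → 25/74
merge 15/74 + 8/37 → 31/74
merge 9/37 + 25/74 → 43/74
merge 31/74 + 43/74 → 1
L = 4/37 + 8/37 + 25/74 + 31/74 + 43/74 + 1 = 197/74 ≈ 2.662 bits/symbol.

2.662 bits/symbol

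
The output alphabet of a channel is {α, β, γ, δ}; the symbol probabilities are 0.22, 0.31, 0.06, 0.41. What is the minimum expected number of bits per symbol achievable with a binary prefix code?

1.87 bits/symbol

Repeatedly combine the two least-probable nodes; the expected code length is the sum of the merged weights.
merge 3/50 + 11/50 → 7/25
merge 7/25 + 31/100 → 59/100
merge 41/100 + 59/100 → 1
L = 7/25 + 59/100 + 1 = 187/100 = 1.87 bits/symbol.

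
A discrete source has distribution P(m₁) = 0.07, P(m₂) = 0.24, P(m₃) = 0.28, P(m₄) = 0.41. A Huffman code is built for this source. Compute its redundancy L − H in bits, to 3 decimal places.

Entropy H = −Σ p log₂ p ≈ 1.8043 bits.
Huffman merges: 7/100+6/25→31/100; 7/25+31/100→59/100; 41/100+59/100→1. L = 19/10 ≈ 1.9000.
L − H = 1.9000 − 1.8043 = 0.096 bits.

0.096 bits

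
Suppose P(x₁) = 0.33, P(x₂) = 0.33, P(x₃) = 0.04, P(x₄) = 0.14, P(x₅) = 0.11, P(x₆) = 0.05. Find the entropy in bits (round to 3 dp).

2.205 bits

H = −Σ pᵢ log₂ pᵢ.
−0.33·log₂(0.33) = 0.5278
−0.33·log₂(0.33) = 0.5278
−0.04·log₂(0.04) = 0.1858
−0.14·log₂(0.14) = 0.3971
−0.11·log₂(0.11) = 0.3503
−0.05·log₂(0.05) = 0.2161
Sum ≈ 2.2049 → 2.205 bits.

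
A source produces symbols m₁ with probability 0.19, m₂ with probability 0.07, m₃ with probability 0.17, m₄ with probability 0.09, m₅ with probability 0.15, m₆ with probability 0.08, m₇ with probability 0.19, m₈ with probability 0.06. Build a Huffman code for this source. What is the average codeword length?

Repeatedly combine the two least-probable nodes; the expected code length is the sum of the merged weights.
merge 3/50 + 7/100 → 13/100
merge 2/25 + 9/100 → 17/100
merge 13/100 + 3/20 → 7/25
merge 17/100 + 17/100 → 17/50
merge 19/100 + 19/100 → 19/50
merge 7/25 + 17/50 → 31/50
merge 19/50 + 31/50 → 1
L = 13/100 + 17/100 + 7/25 + 17/50 + 19/50 + 31/50 + 1 = 73/25 = 2.92 bits/symbol.

2.92 bits/symbol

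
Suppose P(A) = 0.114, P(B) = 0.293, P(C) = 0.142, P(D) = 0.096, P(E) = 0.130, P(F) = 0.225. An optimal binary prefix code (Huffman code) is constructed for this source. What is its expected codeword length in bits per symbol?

2.482 bits/symbol

Repeatedly combine the two least-probable nodes; the expected code length is the sum of the merged weights.
merge 12/125 + 57/500 → 21/100
merge 13/100 + 71/500 → 34/125
merge 21/100 + 9/40 → 87/200
merge 34/125 + 293/1000 → 113/200
merge 87/200 + 113/200 → 1
L = 21/100 + 34/125 + 87/200 + 113/200 + 1 = 1241/500 = 2.482 bits/symbol.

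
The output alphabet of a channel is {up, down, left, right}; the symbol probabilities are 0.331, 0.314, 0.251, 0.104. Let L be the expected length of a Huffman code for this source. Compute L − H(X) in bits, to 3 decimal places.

0.107 bits

Entropy H = −Σ p log₂ p ≈ 1.8929 bits.
Huffman merges: 13/125+251/1000→71/200; 157/500+331/1000→129/200; 71/200+129/200→1. L = 2 ≈ 2.0000.
L − H = 2.0000 − 1.8929 = 0.107 bits.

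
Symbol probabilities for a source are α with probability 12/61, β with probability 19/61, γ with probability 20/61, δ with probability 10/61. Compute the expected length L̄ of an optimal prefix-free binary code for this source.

Repeatedly combine the two least-probable nodes; the expected code length is the sum of the merged weights.
merge 10/61 + 12/61 → 22/61
merge 19/61 + 20/61 → 39/61
merge 22/61 + 39/61 → 1
L = 22/61 + 39/61 + 1 = 2 bits/symbol.

2 bits/symbol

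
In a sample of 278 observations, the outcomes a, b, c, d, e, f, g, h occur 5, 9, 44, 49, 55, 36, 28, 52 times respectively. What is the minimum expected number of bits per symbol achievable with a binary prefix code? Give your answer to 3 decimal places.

2.817 bits/symbol

Probabilities are the counts divided by 278.
Repeatedly combine the two least-probable nodes; the expected code length is the sum of the merged weights.
merge 5/278 + 9/278 → 7/139
merge 7/139 + 14/139 → 21/139
merge 18/139 + 21/139 → 39/139
merge 22/139 + 49/278 → 93/278
merge 26/139 + 55/278 → 107/278
merge 39/139 + 93/278 → 171/278
merge 107/278 + 171/278 → 1
L = 7/139 + 21/139 + 39/139 + 93/278 + 107/278 + 171/278 + 1 = 783/278 ≈ 2.817 bits/symbol.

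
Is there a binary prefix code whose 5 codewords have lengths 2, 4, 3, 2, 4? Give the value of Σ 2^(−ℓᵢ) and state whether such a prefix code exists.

With common denominator 2^4 = 16: Σ 2^(−ℓᵢ) = 4/16 + 1/16 + 2/16 + 4/16 + 1/16 = 12/16 = 0.75.
Kraft's inequality requires Σ ≤ 1; here Σ = 0.75 ≤ 1, so such a prefix code exists.

0.75; yes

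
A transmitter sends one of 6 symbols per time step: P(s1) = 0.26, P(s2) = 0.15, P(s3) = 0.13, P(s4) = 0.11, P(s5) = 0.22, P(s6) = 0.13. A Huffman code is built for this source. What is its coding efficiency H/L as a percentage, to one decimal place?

Entropy H = −Σ p log₂ p ≈ 2.5120 bits.
Huffman merges: 11/100+13/100→6/25; 13/100+3/20→7/25; 11/50+6/25→23/50; 13/50+7/25→27/50; 23/50+27/50→1. L = 63/25 ≈ 2.5200.
Efficiency = H/L = 2.5120/2.5200 = 99.7%.

99.7%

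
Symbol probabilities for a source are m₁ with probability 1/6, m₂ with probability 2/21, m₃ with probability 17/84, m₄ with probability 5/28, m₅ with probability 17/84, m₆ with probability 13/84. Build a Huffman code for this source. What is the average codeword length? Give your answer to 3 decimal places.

Repeatedly combine the two least-probable nodes; the expected code length is the sum of the merged weights.
merge 2/21 + 13/84 → 1/4
merge 1/6 + 5/28 → 29/84
merge 17/84 + 17/84 → 17/42
merge 1/4 + 29/84 → 25/42
merge 17/42 + 25/42 → 1
L = 1/4 + 29/84 + 17/42 + 25/42 + 1 = 109/42 ≈ 2.595 bits/symbol.

2.595 bits/symbol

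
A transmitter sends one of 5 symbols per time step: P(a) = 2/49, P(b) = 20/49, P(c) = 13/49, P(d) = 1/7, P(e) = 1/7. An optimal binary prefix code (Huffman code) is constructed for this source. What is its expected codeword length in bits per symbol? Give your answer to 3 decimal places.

Repeatedly combine the two least-probable nodes; the expected code length is the sum of the merged weights.
merge 2/49 + 1/7 → 9/49
merge 1/7 + 9/49 → 16/49
merge 13/49 + 16/49 → 29/49
merge 20/49 + 29/49 → 1
L = 9/49 + 16/49 + 29/49 + 1 = 103/49 ≈ 2.102 bits/symbol.

2.102 bits/symbol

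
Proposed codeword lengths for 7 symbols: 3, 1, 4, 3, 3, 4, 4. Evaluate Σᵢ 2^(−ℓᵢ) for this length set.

1.0625

With common denominator 2^4 = 16: Σ 2^(−ℓᵢ) = 2/16 + 8/16 + 1/16 + 2/16 + 2/16 + 1/16 + 1/16 = 17/16 = 1.0625.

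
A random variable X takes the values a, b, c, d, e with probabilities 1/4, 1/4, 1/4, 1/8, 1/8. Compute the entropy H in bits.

Each probability is a power of 1/2, so log₂(1/p) is an integer.
H = Σ p·log₂(1/p) = 1/4·2 + 1/4·2 + 1/4·2 + 1/8·3 + 1/8·3 = 2.25 bits.

2.25 bits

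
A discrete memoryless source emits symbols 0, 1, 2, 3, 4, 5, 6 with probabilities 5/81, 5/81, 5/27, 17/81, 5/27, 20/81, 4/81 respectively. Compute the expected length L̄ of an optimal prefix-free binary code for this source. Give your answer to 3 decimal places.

Repeatedly combine the two least-probable nodes; the expected code length is the sum of the merged weights.
merge 4/81 + 5/81 → 1/9
merge 5/81 + 1/9 → 14/81
merge 14/81 + 5/27 → 29/81
merge 5/27 + 17/81 → 32/81
merge 20/81 + 29/81 → 49/81
merge 32/81 + 49/81 → 1
L = 1/9 + 14/81 + 29/81 + 32/81 + 49/81 + 1 = 214/81 ≈ 2.642 bits/symbol.

2.642 bits/symbol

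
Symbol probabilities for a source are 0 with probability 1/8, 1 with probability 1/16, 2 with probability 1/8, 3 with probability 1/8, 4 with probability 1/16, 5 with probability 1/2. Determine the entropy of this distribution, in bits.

Each probability is a power of 1/2, so log₂(1/p) is an integer.
H = Σ p·log₂(1/p) = 1/8·3 + 1/16·4 + 1/8·3 + 1/8·3 + 1/16·4 + 1/2·1 = 2.125 bits.

2.125 bits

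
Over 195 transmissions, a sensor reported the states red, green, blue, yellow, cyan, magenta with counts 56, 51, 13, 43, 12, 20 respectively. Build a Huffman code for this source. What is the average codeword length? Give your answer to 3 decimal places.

Probabilities are the counts divided by 195.
Repeatedly combine the two least-probable nodes; the expected code length is the sum of the merged weights.
merge 4/65 + 1/15 → 5/39
merge 4/39 + 5/39 → 3/13
merge 43/195 + 3/13 → 88/195
merge 17/65 + 56/195 → 107/195
merge 88/195 + 107/195 → 1
L = 5/39 + 3/13 + 88/195 + 107/195 + 1 = 92/39 ≈ 2.359 bits/symbol.

2.359 bits/symbol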